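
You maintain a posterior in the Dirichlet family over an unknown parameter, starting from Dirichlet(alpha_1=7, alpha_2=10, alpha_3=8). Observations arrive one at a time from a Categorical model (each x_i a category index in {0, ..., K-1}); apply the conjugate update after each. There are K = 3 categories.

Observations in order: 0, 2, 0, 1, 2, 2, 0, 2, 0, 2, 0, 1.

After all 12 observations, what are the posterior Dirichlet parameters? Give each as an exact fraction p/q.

obs 1: x=0 → posterior Dirichlet(8, 10, 8)
obs 2: x=2 → posterior Dirichlet(8, 10, 9)
obs 3: x=0 → posterior Dirichlet(9, 10, 9)
obs 4: x=1 → posterior Dirichlet(9, 11, 9)
obs 5: x=2 → posterior Dirichlet(9, 11, 10)
obs 6: x=2 → posterior Dirichlet(9, 11, 11)
obs 7: x=0 → posterior Dirichlet(10, 11, 11)
obs 8: x=2 → posterior Dirichlet(10, 11, 12)
obs 9: x=0 → posterior Dirichlet(11, 11, 12)
obs 10: x=2 → posterior Dirichlet(11, 11, 13)
obs 11: x=0 → posterior Dirichlet(12, 11, 13)
obs 12: x=1 → posterior Dirichlet(12, 12, 13)

alpha_1=12, alpha_2=12, alpha_3=13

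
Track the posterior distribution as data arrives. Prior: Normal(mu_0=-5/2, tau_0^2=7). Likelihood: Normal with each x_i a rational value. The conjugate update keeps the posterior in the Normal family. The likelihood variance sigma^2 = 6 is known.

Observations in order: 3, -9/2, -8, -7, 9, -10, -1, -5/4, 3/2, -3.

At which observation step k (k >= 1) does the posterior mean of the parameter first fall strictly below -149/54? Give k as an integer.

k = 3

obs 1: x=3 → posterior Normal(6/13, 42/13)
obs 2: x=-9/2 → posterior Normal(-51/40, 21/10)
obs 3: x=-8 → posterior Normal(-163/54, 14/9)
obs 4: x=-7 → posterior Normal(-261/68, 21/17)
obs 5: x=9 → posterior Normal(-135/82, 42/41)
obs 6: x=-10 → posterior Normal(-275/96, 7/8)
obs 7: x=-1 → posterior Normal(-289/110, 42/55)
obs 8: x=-5/4 → posterior Normal(-613/248, 21/31)
obs 9: x=3/2 → posterior Normal(-571/276, 14/23)
obs 10: x=-3 → posterior Normal(-655/304, 21/38)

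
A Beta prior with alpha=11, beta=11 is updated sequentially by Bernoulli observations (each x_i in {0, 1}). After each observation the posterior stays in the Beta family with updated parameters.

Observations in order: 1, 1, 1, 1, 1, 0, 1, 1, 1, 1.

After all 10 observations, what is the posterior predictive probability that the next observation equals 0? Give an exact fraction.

obs 1: x=1 → posterior Beta(12, 11)
obs 2: x=1 → posterior Beta(13, 11)
obs 3: x=1 → posterior Beta(14, 11)
obs 4: x=1 → posterior Beta(15, 11)
obs 5: x=1 → posterior Beta(16, 11)
obs 6: x=0 → posterior Beta(16, 12)
obs 7: x=1 → posterior Beta(17, 12)
obs 8: x=1 → posterior Beta(18, 12)
obs 9: x=1 → posterior Beta(19, 12)
obs 10: x=1 → posterior Beta(20, 12)

3/8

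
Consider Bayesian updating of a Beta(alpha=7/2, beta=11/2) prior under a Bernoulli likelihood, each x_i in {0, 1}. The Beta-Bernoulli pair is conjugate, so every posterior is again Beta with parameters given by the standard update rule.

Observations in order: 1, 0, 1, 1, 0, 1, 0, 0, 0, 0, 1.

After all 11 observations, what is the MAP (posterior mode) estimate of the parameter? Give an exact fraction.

5/12

obs 1: x=1 → posterior Beta(9/2, 11/2)
obs 2: x=0 → posterior Beta(9/2, 13/2)
obs 3: x=1 → posterior Beta(11/2, 13/2)
obs 4: x=1 → posterior Beta(13/2, 13/2)
obs 5: x=0 → posterior Beta(13/2, 15/2)
obs 6: x=1 → posterior Beta(15/2, 15/2)
obs 7: x=0 → posterior Beta(15/2, 17/2)
obs 8: x=0 → posterior Beta(15/2, 19/2)
obs 9: x=0 → posterior Beta(15/2, 21/2)
obs 10: x=0 → posterior Beta(15/2, 23/2)
obs 11: x=1 → posterior Beta(17/2, 23/2)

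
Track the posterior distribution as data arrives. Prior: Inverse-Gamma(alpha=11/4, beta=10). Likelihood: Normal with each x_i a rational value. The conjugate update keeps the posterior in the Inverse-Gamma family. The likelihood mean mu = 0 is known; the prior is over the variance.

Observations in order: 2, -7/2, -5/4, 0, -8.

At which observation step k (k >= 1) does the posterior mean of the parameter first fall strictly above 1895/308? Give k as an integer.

k = 2

obs 1: x=2 → posterior Inverse-Gamma(13/4, 12)
obs 2: x=-7/2 → posterior Inverse-Gamma(15/4, 145/8)
obs 3: x=-5/4 → posterior Inverse-Gamma(17/4, 605/32)
obs 4: x=0 → posterior Inverse-Gamma(19/4, 605/32)
obs 5: x=-8 → posterior Inverse-Gamma(21/4, 1629/32)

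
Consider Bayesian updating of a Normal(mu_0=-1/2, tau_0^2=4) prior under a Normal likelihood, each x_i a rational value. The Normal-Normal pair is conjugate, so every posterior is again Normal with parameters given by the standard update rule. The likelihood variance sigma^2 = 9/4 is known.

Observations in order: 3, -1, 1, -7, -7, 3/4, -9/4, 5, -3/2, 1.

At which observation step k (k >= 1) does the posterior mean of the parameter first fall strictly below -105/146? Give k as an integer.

k = 4

obs 1: x=3 → posterior Normal(87/50, 36/25)
obs 2: x=-1 → posterior Normal(55/82, 36/41)
obs 3: x=1 → posterior Normal(29/38, 12/19)
obs 4: x=-7 → posterior Normal(-137/146, 36/73)
obs 5: x=-7 → posterior Normal(-361/178, 36/89)
obs 6: x=3/4 → posterior Normal(-337/210, 12/35)
obs 7: x=-9/4 → posterior Normal(-409/242, 36/121)
obs 8: x=5 → posterior Normal(-249/274, 36/137)
obs 9: x=-3/2 → posterior Normal(-33/34, 4/17)
obs 10: x=1 → posterior Normal(-265/338, 36/169)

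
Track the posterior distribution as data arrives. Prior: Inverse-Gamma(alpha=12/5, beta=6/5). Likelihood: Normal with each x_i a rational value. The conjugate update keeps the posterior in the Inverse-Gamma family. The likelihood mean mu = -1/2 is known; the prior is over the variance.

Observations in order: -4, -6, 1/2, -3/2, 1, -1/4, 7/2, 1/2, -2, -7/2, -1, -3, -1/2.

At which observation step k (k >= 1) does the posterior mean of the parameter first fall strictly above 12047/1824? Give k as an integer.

k = 2

obs 1: x=-4 → posterior Inverse-Gamma(29/10, 293/40)
obs 2: x=-6 → posterior Inverse-Gamma(17/5, 449/20)
obs 3: x=1/2 → posterior Inverse-Gamma(39/10, 459/20)
obs 4: x=-3/2 → posterior Inverse-Gamma(22/5, 469/20)
obs 5: x=1 → posterior Inverse-Gamma(49/10, 983/40)
obs 6: x=-1/4 → posterior Inverse-Gamma(27/5, 3937/160)
obs 7: x=7/2 → posterior Inverse-Gamma(59/10, 5217/160)
obs 8: x=1/2 → posterior Inverse-Gamma(32/5, 5297/160)
obs 9: x=-2 → posterior Inverse-Gamma(69/10, 5477/160)
obs 10: x=-7/2 → posterior Inverse-Gamma(37/5, 6197/160)
obs 11: x=-1 → posterior Inverse-Gamma(79/10, 6217/160)
obs 12: x=-3 → posterior Inverse-Gamma(42/5, 6717/160)
obs 13: x=-1/2 → posterior Inverse-Gamma(89/10, 6717/160)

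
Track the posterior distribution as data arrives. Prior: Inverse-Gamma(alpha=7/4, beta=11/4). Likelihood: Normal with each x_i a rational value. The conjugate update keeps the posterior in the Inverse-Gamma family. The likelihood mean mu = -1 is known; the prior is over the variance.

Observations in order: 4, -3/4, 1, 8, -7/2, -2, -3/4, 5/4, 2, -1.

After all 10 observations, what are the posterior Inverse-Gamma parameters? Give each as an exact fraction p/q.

alpha=27/4, beta=2191/32

obs 1: x=4 → posterior Inverse-Gamma(9/4, 61/4)
obs 2: x=-3/4 → posterior Inverse-Gamma(11/4, 489/32)
obs 3: x=1 → posterior Inverse-Gamma(13/4, 553/32)
obs 4: x=8 → posterior Inverse-Gamma(15/4, 1849/32)
obs 5: x=-7/2 → posterior Inverse-Gamma(17/4, 1949/32)
obs 6: x=-2 → posterior Inverse-Gamma(19/4, 1965/32)
obs 7: x=-3/4 → posterior Inverse-Gamma(21/4, 983/16)
obs 8: x=5/4 → posterior Inverse-Gamma(23/4, 2047/32)
obs 9: x=2 → posterior Inverse-Gamma(25/4, 2191/32)
obs 10: x=-1 → posterior Inverse-Gamma(27/4, 2191/32)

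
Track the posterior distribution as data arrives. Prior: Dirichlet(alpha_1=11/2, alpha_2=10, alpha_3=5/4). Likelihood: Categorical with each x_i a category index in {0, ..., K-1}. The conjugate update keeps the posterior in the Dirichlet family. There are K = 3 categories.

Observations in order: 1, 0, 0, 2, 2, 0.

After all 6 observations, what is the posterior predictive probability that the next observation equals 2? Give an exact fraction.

obs 1: x=1 → posterior Dirichlet(11/2, 11, 5/4)
obs 2: x=0 → posterior Dirichlet(13/2, 11, 5/4)
obs 3: x=0 → posterior Dirichlet(15/2, 11, 5/4)
obs 4: x=2 → posterior Dirichlet(15/2, 11, 9/4)
obs 5: x=2 → posterior Dirichlet(15/2, 11, 13/4)
obs 6: x=0 → posterior Dirichlet(17/2, 11, 13/4)

1/7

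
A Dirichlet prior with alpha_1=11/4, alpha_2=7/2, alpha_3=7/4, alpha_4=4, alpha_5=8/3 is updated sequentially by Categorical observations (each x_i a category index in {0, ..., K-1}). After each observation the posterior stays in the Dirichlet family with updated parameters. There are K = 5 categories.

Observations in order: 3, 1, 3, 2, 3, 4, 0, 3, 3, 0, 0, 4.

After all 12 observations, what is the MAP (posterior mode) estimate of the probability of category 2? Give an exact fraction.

obs 1: x=3 → posterior Dirichlet(11/4, 7/2, 7/4, 5, 8/3)
obs 2: x=1 → posterior Dirichlet(11/4, 9/2, 7/4, 5, 8/3)
obs 3: x=3 → posterior Dirichlet(11/4, 9/2, 7/4, 6, 8/3)
obs 4: x=2 → posterior Dirichlet(11/4, 9/2, 11/4, 6, 8/3)
obs 5: x=3 → posterior Dirichlet(11/4, 9/2, 11/4, 7, 8/3)
obs 6: x=4 → posterior Dirichlet(11/4, 9/2, 11/4, 7, 11/3)
obs 7: x=0 → posterior Dirichlet(15/4, 9/2, 11/4, 7, 11/3)
obs 8: x=3 → posterior Dirichlet(15/4, 9/2, 11/4, 8, 11/3)
obs 9: x=3 → posterior Dirichlet(15/4, 9/2, 11/4, 9, 11/3)
obs 10: x=0 → posterior Dirichlet(19/4, 9/2, 11/4, 9, 11/3)
obs 11: x=0 → posterior Dirichlet(23/4, 9/2, 11/4, 9, 11/3)
obs 12: x=4 → posterior Dirichlet(23/4, 9/2, 11/4, 9, 14/3)

21/260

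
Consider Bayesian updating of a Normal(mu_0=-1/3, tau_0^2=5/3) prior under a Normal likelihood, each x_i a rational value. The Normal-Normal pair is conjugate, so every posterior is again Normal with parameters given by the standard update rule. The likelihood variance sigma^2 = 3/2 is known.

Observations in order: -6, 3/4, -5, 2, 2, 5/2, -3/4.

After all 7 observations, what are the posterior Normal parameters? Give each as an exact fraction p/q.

mu_0=-48/79, tau_0^2=15/79

obs 1: x=-6 → posterior Normal(-63/19, 15/19)
obs 2: x=3/4 → posterior Normal(-111/58, 15/29)
obs 3: x=-5 → posterior Normal(-211/78, 5/13)
obs 4: x=2 → posterior Normal(-171/98, 15/49)
obs 5: x=2 → posterior Normal(-131/118, 15/59)
obs 6: x=5/2 → posterior Normal(-27/46, 5/23)
obs 7: x=-3/4 → posterior Normal(-48/79, 15/79)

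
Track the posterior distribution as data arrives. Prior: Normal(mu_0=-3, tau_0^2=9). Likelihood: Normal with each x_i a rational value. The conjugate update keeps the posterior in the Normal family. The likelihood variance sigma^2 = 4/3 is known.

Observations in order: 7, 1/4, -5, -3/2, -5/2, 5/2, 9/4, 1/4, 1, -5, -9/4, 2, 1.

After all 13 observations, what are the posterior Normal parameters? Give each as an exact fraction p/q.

obs 1: x=7 → posterior Normal(177/31, 36/31)
obs 2: x=1/4 → posterior Normal(735/232, 18/29)
obs 3: x=-5 → posterior Normal(39/68, 36/85)
obs 4: x=-3/2 → posterior Normal(33/448, 9/28)
obs 5: x=-5/2 → posterior Normal(-237/556, 36/139)
obs 6: x=5/2 → posterior Normal(33/664, 18/83)
obs 7: x=9/4 → posterior Normal(69/193, 36/193)
obs 8: x=1/4 → posterior Normal(303/880, 9/55)
obs 9: x=1 → posterior Normal(411/988, 36/247)
obs 10: x=-5 → posterior Normal(-129/1096, 18/137)
obs 11: x=-9/4 → posterior Normal(-93/301, 36/301)
obs 12: x=2 → posterior Normal(-39/328, 9/82)
obs 13: x=1 → posterior Normal(-12/355, 36/355)

mu_0=-12/355, tau_0^2=36/355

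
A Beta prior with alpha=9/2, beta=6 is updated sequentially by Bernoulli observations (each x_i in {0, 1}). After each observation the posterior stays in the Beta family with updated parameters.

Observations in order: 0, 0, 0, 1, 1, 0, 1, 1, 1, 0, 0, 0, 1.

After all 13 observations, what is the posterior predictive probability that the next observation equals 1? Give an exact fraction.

21/47

obs 1: x=0 → posterior Beta(9/2, 7)
obs 2: x=0 → posterior Beta(9/2, 8)
obs 3: x=0 → posterior Beta(9/2, 9)
obs 4: x=1 → posterior Beta(11/2, 9)
obs 5: x=1 → posterior Beta(13/2, 9)
obs 6: x=0 → posterior Beta(13/2, 10)
obs 7: x=1 → posterior Beta(15/2, 10)
obs 8: x=1 → posterior Beta(17/2, 10)
obs 9: x=1 → posterior Beta(19/2, 10)
obs 10: x=0 → posterior Beta(19/2, 11)
obs 11: x=0 → posterior Beta(19/2, 12)
obs 12: x=0 → posterior Beta(19/2, 13)
obs 13: x=1 → posterior Beta(21/2, 13)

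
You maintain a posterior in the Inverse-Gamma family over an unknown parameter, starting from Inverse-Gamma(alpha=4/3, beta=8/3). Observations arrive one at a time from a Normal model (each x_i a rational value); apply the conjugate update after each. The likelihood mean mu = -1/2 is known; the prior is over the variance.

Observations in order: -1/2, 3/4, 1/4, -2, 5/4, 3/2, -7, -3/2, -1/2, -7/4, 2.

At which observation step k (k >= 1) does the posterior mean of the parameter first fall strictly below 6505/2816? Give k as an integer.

obs 1: x=-1/2 → posterior Inverse-Gamma(11/6, 8/3)
obs 2: x=3/4 → posterior Inverse-Gamma(7/3, 331/96)
obs 3: x=1/4 → posterior Inverse-Gamma(17/6, 179/48)
obs 4: x=-2 → posterior Inverse-Gamma(10/3, 233/48)
obs 5: x=5/4 → posterior Inverse-Gamma(23/6, 613/96)
obs 6: x=3/2 → posterior Inverse-Gamma(13/3, 805/96)
obs 7: x=-7 → posterior Inverse-Gamma(29/6, 2833/96)
obs 8: x=-3/2 → posterior Inverse-Gamma(16/3, 2881/96)
obs 9: x=-1/2 → posterior Inverse-Gamma(35/6, 2881/96)
obs 10: x=-7/4 → posterior Inverse-Gamma(19/3, 739/24)
obs 11: x=2 → posterior Inverse-Gamma(41/6, 407/12)

k = 3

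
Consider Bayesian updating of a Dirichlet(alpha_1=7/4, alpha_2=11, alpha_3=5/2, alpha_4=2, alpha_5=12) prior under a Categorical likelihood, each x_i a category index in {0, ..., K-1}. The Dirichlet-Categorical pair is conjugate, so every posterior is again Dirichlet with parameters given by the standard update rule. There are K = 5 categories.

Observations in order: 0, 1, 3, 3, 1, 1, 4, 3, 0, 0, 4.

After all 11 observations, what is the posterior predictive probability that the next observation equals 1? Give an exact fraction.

8/23

obs 1: x=0 → posterior Dirichlet(11/4, 11, 5/2, 2, 12)
obs 2: x=1 → posterior Dirichlet(11/4, 12, 5/2, 2, 12)
obs 3: x=3 → posterior Dirichlet(11/4, 12, 5/2, 3, 12)
obs 4: x=3 → posterior Dirichlet(11/4, 12, 5/2, 4, 12)
obs 5: x=1 → posterior Dirichlet(11/4, 13, 5/2, 4, 12)
obs 6: x=1 → posterior Dirichlet(11/4, 14, 5/2, 4, 12)
obs 7: x=4 → posterior Dirichlet(11/4, 14, 5/2, 4, 13)
obs 8: x=3 → posterior Dirichlet(11/4, 14, 5/2, 5, 13)
obs 9: x=0 → posterior Dirichlet(15/4, 14, 5/2, 5, 13)
obs 10: x=0 → posterior Dirichlet(19/4, 14, 5/2, 5, 13)
obs 11: x=4 → posterior Dirichlet(19/4, 14, 5/2, 5, 14)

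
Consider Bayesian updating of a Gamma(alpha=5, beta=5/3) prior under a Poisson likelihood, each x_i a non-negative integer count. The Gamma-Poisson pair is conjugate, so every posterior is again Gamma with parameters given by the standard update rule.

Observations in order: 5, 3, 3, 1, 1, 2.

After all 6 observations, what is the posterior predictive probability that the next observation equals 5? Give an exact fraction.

2215658431446999709308981214307859/29596728750995948609599395617308672

obs 1: x=5 → posterior Gamma(10, 8/3)
obs 2: x=3 → posterior Gamma(13, 11/3)
obs 3: x=3 → posterior Gamma(16, 14/3)
obs 4: x=1 → posterior Gamma(17, 17/3)
obs 5: x=1 → posterior Gamma(18, 20/3)
obs 6: x=2 → posterior Gamma(20, 23/3)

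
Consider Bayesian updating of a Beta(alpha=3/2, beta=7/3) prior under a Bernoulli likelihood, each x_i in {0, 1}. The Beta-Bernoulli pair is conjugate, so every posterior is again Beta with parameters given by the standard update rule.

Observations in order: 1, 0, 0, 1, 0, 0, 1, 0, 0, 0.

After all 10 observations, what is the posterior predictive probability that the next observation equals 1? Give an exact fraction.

27/83

obs 1: x=1 → posterior Beta(5/2, 7/3)
obs 2: x=0 → posterior Beta(5/2, 10/3)
obs 3: x=0 → posterior Beta(5/2, 13/3)
obs 4: x=1 → posterior Beta(7/2, 13/3)
obs 5: x=0 → posterior Beta(7/2, 16/3)
obs 6: x=0 → posterior Beta(7/2, 19/3)
obs 7: x=1 → posterior Beta(9/2, 19/3)
obs 8: x=0 → posterior Beta(9/2, 22/3)
obs 9: x=0 → posterior Beta(9/2, 25/3)
obs 10: x=0 → posterior Beta(9/2, 28/3)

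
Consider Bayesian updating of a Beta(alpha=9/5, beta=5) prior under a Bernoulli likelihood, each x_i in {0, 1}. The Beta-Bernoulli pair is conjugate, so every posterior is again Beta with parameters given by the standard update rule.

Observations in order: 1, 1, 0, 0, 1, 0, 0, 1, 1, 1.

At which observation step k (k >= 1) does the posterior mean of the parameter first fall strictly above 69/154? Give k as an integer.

k = 10

obs 1: x=1 → posterior Beta(14/5, 5)
obs 2: x=1 → posterior Beta(19/5, 5)
obs 3: x=0 → posterior Beta(19/5, 6)
obs 4: x=0 → posterior Beta(19/5, 7)
obs 5: x=1 → posterior Beta(24/5, 7)
obs 6: x=0 → posterior Beta(24/5, 8)
obs 7: x=0 → posterior Beta(24/5, 9)
obs 8: x=1 → posterior Beta(29/5, 9)
obs 9: x=1 → posterior Beta(34/5, 9)
obs 10: x=1 → posterior Beta(39/5, 9)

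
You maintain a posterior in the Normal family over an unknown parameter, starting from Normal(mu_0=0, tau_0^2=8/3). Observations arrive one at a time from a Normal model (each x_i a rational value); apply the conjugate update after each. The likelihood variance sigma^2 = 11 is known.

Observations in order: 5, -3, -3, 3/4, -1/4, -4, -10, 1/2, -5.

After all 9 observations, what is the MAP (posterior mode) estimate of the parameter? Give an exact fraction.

obs 1: x=5 → posterior Normal(40/41, 88/41)
obs 2: x=-3 → posterior Normal(16/49, 88/49)
obs 3: x=-3 → posterior Normal(-8/57, 88/57)
obs 4: x=3/4 → posterior Normal(-2/65, 88/65)
obs 5: x=-1/4 → posterior Normal(-4/73, 88/73)
obs 6: x=-4 → posterior Normal(-4/9, 88/81)
obs 7: x=-10 → posterior Normal(-116/89, 88/89)
obs 8: x=1/2 → posterior Normal(-112/97, 88/97)
obs 9: x=-5 → posterior Normal(-152/105, 88/105)

-152/105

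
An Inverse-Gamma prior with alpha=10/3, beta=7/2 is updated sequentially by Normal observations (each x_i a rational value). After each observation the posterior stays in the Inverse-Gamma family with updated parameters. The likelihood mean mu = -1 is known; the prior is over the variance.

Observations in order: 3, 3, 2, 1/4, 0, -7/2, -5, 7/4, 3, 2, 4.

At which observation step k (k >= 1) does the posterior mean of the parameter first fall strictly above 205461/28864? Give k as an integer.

k = 10

obs 1: x=3 → posterior Inverse-Gamma(23/6, 23/2)
obs 2: x=3 → posterior Inverse-Gamma(13/3, 39/2)
obs 3: x=2 → posterior Inverse-Gamma(29/6, 24)
obs 4: x=1/4 → posterior Inverse-Gamma(16/3, 793/32)
obs 5: x=0 → posterior Inverse-Gamma(35/6, 809/32)
obs 6: x=-7/2 → posterior Inverse-Gamma(19/3, 909/32)
obs 7: x=-5 → posterior Inverse-Gamma(41/6, 1165/32)
obs 8: x=7/4 → posterior Inverse-Gamma(22/3, 643/16)
obs 9: x=3 → posterior Inverse-Gamma(47/6, 771/16)
obs 10: x=2 → posterior Inverse-Gamma(25/3, 843/16)
obs 11: x=4 → posterior Inverse-Gamma(53/6, 1043/16)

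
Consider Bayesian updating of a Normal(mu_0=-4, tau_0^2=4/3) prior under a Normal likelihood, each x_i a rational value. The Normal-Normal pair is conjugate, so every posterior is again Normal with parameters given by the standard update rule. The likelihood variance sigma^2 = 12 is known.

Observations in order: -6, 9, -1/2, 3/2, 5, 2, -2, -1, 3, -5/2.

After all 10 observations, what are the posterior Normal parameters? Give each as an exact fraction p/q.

mu_0=-55/38, tau_0^2=12/19

obs 1: x=-6 → posterior Normal(-21/5, 6/5)
obs 2: x=9 → posterior Normal(-3, 12/11)
obs 3: x=-1/2 → posterior Normal(-67/24, 1)
obs 4: x=3/2 → posterior Normal(-32/13, 12/13)
obs 5: x=5 → posterior Normal(-27/14, 6/7)
obs 6: x=2 → posterior Normal(-5/3, 4/5)
obs 7: x=-2 → posterior Normal(-27/16, 3/4)
obs 8: x=-1 → posterior Normal(-28/17, 12/17)
obs 9: x=3 → posterior Normal(-25/18, 2/3)
obs 10: x=-5/2 → posterior Normal(-55/38, 12/19)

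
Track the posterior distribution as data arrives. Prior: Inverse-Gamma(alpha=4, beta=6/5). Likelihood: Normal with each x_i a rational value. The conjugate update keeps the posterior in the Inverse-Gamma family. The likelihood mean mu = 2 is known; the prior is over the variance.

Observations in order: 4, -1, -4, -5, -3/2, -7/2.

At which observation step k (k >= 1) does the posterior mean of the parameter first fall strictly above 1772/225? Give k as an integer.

k = 4

obs 1: x=4 → posterior Inverse-Gamma(9/2, 16/5)
obs 2: x=-1 → posterior Inverse-Gamma(5, 77/10)
obs 3: x=-4 → posterior Inverse-Gamma(11/2, 257/10)
obs 4: x=-5 → posterior Inverse-Gamma(6, 251/5)
obs 5: x=-3/2 → posterior Inverse-Gamma(13/2, 2253/40)
obs 6: x=-7/2 → posterior Inverse-Gamma(7, 1429/20)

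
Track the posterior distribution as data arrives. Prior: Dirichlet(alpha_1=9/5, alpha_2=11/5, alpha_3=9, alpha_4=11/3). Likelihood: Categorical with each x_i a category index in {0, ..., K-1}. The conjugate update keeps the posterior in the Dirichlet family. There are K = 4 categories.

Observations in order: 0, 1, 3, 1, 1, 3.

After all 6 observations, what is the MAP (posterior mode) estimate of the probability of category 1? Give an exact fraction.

9/40

obs 1: x=0 → posterior Dirichlet(14/5, 11/5, 9, 11/3)
obs 2: x=1 → posterior Dirichlet(14/5, 16/5, 9, 11/3)
obs 3: x=3 → posterior Dirichlet(14/5, 16/5, 9, 14/3)
obs 4: x=1 → posterior Dirichlet(14/5, 21/5, 9, 14/3)
obs 5: x=1 → posterior Dirichlet(14/5, 26/5, 9, 14/3)
obs 6: x=3 → posterior Dirichlet(14/5, 26/5, 9, 17/3)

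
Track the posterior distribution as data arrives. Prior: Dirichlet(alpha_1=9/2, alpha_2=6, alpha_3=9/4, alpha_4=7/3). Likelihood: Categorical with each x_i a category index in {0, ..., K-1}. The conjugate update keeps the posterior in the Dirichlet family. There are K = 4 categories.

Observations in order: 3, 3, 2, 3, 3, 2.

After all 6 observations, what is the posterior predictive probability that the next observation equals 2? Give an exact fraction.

obs 1: x=3 → posterior Dirichlet(9/2, 6, 9/4, 10/3)
obs 2: x=3 → posterior Dirichlet(9/2, 6, 9/4, 13/3)
obs 3: x=2 → posterior Dirichlet(9/2, 6, 13/4, 13/3)
obs 4: x=3 → posterior Dirichlet(9/2, 6, 13/4, 16/3)
obs 5: x=3 → posterior Dirichlet(9/2, 6, 13/4, 19/3)
obs 6: x=2 → posterior Dirichlet(9/2, 6, 17/4, 19/3)

51/253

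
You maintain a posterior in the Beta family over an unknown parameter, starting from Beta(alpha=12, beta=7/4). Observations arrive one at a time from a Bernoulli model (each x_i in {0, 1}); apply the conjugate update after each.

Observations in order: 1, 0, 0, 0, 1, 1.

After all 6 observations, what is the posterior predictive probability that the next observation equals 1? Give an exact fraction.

60/79

obs 1: x=1 → posterior Beta(13, 7/4)
obs 2: x=0 → posterior Beta(13, 11/4)
obs 3: x=0 → posterior Beta(13, 15/4)
obs 4: x=0 → posterior Beta(13, 19/4)
obs 5: x=1 → posterior Beta(14, 19/4)
obs 6: x=1 → posterior Beta(15, 19/4)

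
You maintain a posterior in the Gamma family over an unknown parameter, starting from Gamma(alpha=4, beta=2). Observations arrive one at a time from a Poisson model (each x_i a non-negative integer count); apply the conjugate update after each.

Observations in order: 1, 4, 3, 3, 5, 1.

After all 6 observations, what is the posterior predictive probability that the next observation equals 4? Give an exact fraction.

obs 1: x=1 → posterior Gamma(5, 3)
obs 2: x=4 → posterior Gamma(9, 4)
obs 3: x=3 → posterior Gamma(12, 5)
obs 4: x=3 → posterior Gamma(15, 6)
obs 5: x=5 → posterior Gamma(20, 7)
obs 6: x=1 → posterior Gamma(21, 8)

32669183754539615911936/239299329230617529590083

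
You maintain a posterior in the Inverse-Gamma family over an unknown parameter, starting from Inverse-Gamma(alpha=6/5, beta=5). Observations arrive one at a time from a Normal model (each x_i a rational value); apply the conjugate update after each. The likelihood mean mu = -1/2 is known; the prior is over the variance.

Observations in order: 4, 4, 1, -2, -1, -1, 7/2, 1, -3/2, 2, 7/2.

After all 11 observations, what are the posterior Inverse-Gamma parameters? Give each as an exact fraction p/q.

obs 1: x=4 → posterior Inverse-Gamma(17/10, 121/8)
obs 2: x=4 → posterior Inverse-Gamma(11/5, 101/4)
obs 3: x=1 → posterior Inverse-Gamma(27/10, 211/8)
obs 4: x=-2 → posterior Inverse-Gamma(16/5, 55/2)
obs 5: x=-1 → posterior Inverse-Gamma(37/10, 221/8)
obs 6: x=-1 → posterior Inverse-Gamma(21/5, 111/4)
obs 7: x=7/2 → posterior Inverse-Gamma(47/10, 143/4)
obs 8: x=1 → posterior Inverse-Gamma(26/5, 295/8)
obs 9: x=-3/2 → posterior Inverse-Gamma(57/10, 299/8)
obs 10: x=2 → posterior Inverse-Gamma(31/5, 81/2)
obs 11: x=7/2 → posterior Inverse-Gamma(67/10, 97/2)

alpha=67/10, beta=97/2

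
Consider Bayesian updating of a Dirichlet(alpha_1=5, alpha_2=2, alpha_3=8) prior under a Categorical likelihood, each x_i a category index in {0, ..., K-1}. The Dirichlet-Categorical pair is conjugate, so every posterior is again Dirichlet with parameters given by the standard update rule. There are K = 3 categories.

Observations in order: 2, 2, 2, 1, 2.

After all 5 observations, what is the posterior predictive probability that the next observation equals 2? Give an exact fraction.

3/5

obs 1: x=2 → posterior Dirichlet(5, 2, 9)
obs 2: x=2 → posterior Dirichlet(5, 2, 10)
obs 3: x=2 → posterior Dirichlet(5, 2, 11)
obs 4: x=1 → posterior Dirichlet(5, 3, 11)
obs 5: x=2 → posterior Dirichlet(5, 3, 12)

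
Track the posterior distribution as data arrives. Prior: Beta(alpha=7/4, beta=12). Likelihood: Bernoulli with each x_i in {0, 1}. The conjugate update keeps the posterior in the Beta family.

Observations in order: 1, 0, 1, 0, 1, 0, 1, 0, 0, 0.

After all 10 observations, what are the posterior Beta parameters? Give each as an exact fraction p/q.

obs 1: x=1 → posterior Beta(11/4, 12)
obs 2: x=0 → posterior Beta(11/4, 13)
obs 3: x=1 → posterior Beta(15/4, 13)
obs 4: x=0 → posterior Beta(15/4, 14)
obs 5: x=1 → posterior Beta(19/4, 14)
obs 6: x=0 → posterior Beta(19/4, 15)
obs 7: x=1 → posterior Beta(23/4, 15)
obs 8: x=0 → posterior Beta(23/4, 16)
obs 9: x=0 → posterior Beta(23/4, 17)
obs 10: x=0 → posterior Beta(23/4, 18)

alpha=23/4, beta=18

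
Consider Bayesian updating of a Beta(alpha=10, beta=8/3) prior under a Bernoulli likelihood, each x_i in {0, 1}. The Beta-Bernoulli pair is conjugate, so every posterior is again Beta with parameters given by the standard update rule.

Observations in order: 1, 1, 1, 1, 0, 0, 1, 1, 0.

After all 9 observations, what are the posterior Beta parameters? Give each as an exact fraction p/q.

alpha=16, beta=17/3

obs 1: x=1 → posterior Beta(11, 8/3)
obs 2: x=1 → posterior Beta(12, 8/3)
obs 3: x=1 → posterior Beta(13, 8/3)
obs 4: x=1 → posterior Beta(14, 8/3)
obs 5: x=0 → posterior Beta(14, 11/3)
obs 6: x=0 → posterior Beta(14, 14/3)
obs 7: x=1 → posterior Beta(15, 14/3)
obs 8: x=1 → posterior Beta(16, 14/3)
obs 9: x=0 → posterior Beta(16, 17/3)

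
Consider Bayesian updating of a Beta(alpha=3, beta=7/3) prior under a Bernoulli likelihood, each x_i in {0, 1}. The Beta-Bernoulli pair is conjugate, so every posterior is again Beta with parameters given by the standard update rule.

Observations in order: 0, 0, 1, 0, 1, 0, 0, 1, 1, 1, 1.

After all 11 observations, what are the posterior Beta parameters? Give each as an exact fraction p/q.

alpha=9, beta=22/3

obs 1: x=0 → posterior Beta(3, 10/3)
obs 2: x=0 → posterior Beta(3, 13/3)
obs 3: x=1 → posterior Beta(4, 13/3)
obs 4: x=0 → posterior Beta(4, 16/3)
obs 5: x=1 → posterior Beta(5, 16/3)
obs 6: x=0 → posterior Beta(5, 19/3)
obs 7: x=0 → posterior Beta(5, 22/3)
obs 8: x=1 → posterior Beta(6, 22/3)
obs 9: x=1 → posterior Beta(7, 22/3)
obs 10: x=1 → posterior Beta(8, 22/3)
obs 11: x=1 → posterior Beta(9, 22/3)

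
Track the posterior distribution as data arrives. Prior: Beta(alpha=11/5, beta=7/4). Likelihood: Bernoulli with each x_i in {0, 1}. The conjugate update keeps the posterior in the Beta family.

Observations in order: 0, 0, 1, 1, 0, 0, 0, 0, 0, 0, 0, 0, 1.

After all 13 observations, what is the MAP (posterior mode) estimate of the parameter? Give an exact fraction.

84/299

obs 1: x=0 → posterior Beta(11/5, 11/4)
obs 2: x=0 → posterior Beta(11/5, 15/4)
obs 3: x=1 → posterior Beta(16/5, 15/4)
obs 4: x=1 → posterior Beta(21/5, 15/4)
obs 5: x=0 → posterior Beta(21/5, 19/4)
obs 6: x=0 → posterior Beta(21/5, 23/4)
obs 7: x=0 → posterior Beta(21/5, 27/4)
obs 8: x=0 → posterior Beta(21/5, 31/4)
obs 9: x=0 → posterior Beta(21/5, 35/4)
obs 10: x=0 → posterior Beta(21/5, 39/4)
obs 11: x=0 → posterior Beta(21/5, 43/4)
obs 12: x=0 → posterior Beta(21/5, 47/4)
obs 13: x=1 → posterior Beta(26/5, 47/4)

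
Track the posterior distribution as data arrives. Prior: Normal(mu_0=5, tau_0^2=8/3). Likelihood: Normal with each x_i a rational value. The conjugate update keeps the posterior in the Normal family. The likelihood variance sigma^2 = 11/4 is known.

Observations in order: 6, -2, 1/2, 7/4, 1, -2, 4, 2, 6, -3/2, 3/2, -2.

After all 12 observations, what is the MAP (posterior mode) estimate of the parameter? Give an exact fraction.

obs 1: x=6 → posterior Normal(357/65, 88/65)
obs 2: x=-2 → posterior Normal(293/97, 88/97)
obs 3: x=1/2 → posterior Normal(103/43, 88/129)
obs 4: x=7/4 → posterior Normal(365/161, 88/161)
obs 5: x=1 → posterior Normal(397/193, 88/193)
obs 6: x=-2 → posterior Normal(37/25, 88/225)
obs 7: x=4 → posterior Normal(461/257, 88/257)
obs 8: x=2 → posterior Normal(525/289, 88/289)
obs 9: x=6 → posterior Normal(239/107, 88/321)
obs 10: x=-3/2 → posterior Normal(669/353, 88/353)
obs 11: x=3/2 → posterior Normal(717/385, 8/35)
obs 12: x=-2 → posterior Normal(653/417, 88/417)

653/417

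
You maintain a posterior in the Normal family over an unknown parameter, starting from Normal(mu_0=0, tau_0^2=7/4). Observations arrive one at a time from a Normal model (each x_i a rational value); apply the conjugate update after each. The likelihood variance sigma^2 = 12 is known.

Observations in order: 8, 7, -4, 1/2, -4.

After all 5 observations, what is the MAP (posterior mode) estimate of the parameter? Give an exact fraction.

obs 1: x=8 → posterior Normal(56/55, 84/55)
obs 2: x=7 → posterior Normal(105/62, 42/31)
obs 3: x=-4 → posterior Normal(77/69, 28/23)
obs 4: x=1/2 → posterior Normal(161/152, 21/19)
obs 5: x=-4 → posterior Normal(105/166, 84/83)

105/166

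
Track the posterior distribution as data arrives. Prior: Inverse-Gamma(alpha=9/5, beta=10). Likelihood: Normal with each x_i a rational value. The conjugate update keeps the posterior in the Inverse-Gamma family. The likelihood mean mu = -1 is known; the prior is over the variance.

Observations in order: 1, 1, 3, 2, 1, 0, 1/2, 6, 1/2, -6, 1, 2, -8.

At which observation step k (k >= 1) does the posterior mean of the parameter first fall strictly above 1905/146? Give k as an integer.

k = 13

obs 1: x=1 → posterior Inverse-Gamma(23/10, 12)
obs 2: x=1 → posterior Inverse-Gamma(14/5, 14)
obs 3: x=3 → posterior Inverse-Gamma(33/10, 22)
obs 4: x=2 → posterior Inverse-Gamma(19/5, 53/2)
obs 5: x=1 → posterior Inverse-Gamma(43/10, 57/2)
obs 6: x=0 → posterior Inverse-Gamma(24/5, 29)
obs 7: x=1/2 → posterior Inverse-Gamma(53/10, 241/8)
obs 8: x=6 → posterior Inverse-Gamma(29/5, 437/8)
obs 9: x=1/2 → posterior Inverse-Gamma(63/10, 223/4)
obs 10: x=-6 → posterior Inverse-Gamma(34/5, 273/4)
obs 11: x=1 → posterior Inverse-Gamma(73/10, 281/4)
obs 12: x=2 → posterior Inverse-Gamma(39/5, 299/4)
obs 13: x=-8 → posterior Inverse-Gamma(83/10, 397/4)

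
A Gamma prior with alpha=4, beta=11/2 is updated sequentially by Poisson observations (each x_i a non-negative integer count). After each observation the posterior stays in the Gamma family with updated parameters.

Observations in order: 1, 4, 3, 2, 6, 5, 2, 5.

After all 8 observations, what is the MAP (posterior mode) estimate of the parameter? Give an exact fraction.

62/27

obs 1: x=1 → posterior Gamma(5, 13/2)
obs 2: x=4 → posterior Gamma(9, 15/2)
obs 3: x=3 → posterior Gamma(12, 17/2)
obs 4: x=2 → posterior Gamma(14, 19/2)
obs 5: x=6 → posterior Gamma(20, 21/2)
obs 6: x=5 → posterior Gamma(25, 23/2)
obs 7: x=2 → posterior Gamma(27, 25/2)
obs 8: x=5 → posterior Gamma(32, 27/2)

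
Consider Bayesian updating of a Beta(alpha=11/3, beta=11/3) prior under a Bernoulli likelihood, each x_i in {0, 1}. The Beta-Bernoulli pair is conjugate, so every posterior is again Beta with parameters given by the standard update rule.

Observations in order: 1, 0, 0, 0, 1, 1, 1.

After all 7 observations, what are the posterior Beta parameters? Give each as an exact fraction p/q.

alpha=23/3, beta=20/3

obs 1: x=1 → posterior Beta(14/3, 11/3)
obs 2: x=0 → posterior Beta(14/3, 14/3)
obs 3: x=0 → posterior Beta(14/3, 17/3)
obs 4: x=0 → posterior Beta(14/3, 20/3)
obs 5: x=1 → posterior Beta(17/3, 20/3)
obs 6: x=1 → posterior Beta(20/3, 20/3)
obs 7: x=1 → posterior Beta(23/3, 20/3)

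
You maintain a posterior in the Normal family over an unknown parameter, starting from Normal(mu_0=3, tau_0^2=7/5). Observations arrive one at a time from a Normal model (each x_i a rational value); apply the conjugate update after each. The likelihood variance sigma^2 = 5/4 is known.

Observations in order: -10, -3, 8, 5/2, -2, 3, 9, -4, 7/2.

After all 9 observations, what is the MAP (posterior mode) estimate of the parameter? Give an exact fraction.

obs 1: x=-10 → posterior Normal(-205/53, 35/53)
obs 2: x=-3 → posterior Normal(-289/81, 35/81)
obs 3: x=8 → posterior Normal(-65/109, 35/109)
obs 4: x=5/2 → posterior Normal(5/137, 35/137)
obs 5: x=-2 → posterior Normal(-17/55, 7/33)
obs 6: x=3 → posterior Normal(33/193, 35/193)
obs 7: x=9 → posterior Normal(285/221, 35/221)
obs 8: x=-4 → posterior Normal(173/249, 35/249)
obs 9: x=7/2 → posterior Normal(271/277, 35/277)

271/277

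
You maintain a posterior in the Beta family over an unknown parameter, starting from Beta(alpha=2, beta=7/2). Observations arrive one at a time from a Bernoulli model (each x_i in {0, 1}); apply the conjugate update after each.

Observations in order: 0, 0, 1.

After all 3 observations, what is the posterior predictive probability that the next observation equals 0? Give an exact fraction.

obs 1: x=0 → posterior Beta(2, 9/2)
obs 2: x=0 → posterior Beta(2, 11/2)
obs 3: x=1 → posterior Beta(3, 11/2)

11/17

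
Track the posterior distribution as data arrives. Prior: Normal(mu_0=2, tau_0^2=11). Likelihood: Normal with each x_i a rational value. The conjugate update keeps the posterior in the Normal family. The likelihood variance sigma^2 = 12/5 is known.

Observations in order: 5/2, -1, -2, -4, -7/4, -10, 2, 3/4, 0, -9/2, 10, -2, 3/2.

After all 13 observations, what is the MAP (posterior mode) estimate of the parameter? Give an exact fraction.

obs 1: x=5/2 → posterior Normal(323/134, 132/67)
obs 2: x=-1 → posterior Normal(213/244, 66/61)
obs 3: x=-2 → posterior Normal(-7/354, 44/59)
obs 4: x=-4 → posterior Normal(-447/464, 33/58)
obs 5: x=-7/4 → posterior Normal(-1279/1148, 132/287)
obs 6: x=-10 → posterior Normal(-3479/1368, 22/57)
obs 7: x=2 → posterior Normal(-3039/1588, 132/397)
obs 8: x=3/4 → posterior Normal(-1437/904, 33/113)
obs 9: x=0 → posterior Normal(-479/338, 44/169)
obs 10: x=-9/2 → posterior Normal(-483/281, 66/281)
obs 11: x=10 → posterior Normal(-416/617, 132/617)
obs 12: x=-2 → posterior Normal(-263/336, 11/56)
obs 13: x=3/2 → posterior Normal(-887/1454, 132/727)

-887/1454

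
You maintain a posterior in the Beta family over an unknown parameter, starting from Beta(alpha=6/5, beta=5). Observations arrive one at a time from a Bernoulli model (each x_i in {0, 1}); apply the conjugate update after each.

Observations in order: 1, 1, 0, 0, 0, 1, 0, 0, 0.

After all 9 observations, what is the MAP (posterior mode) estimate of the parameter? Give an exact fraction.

8/33

obs 1: x=1 → posterior Beta(11/5, 5)
obs 2: x=1 → posterior Beta(16/5, 5)
obs 3: x=0 → posterior Beta(16/5, 6)
obs 4: x=0 → posterior Beta(16/5, 7)
obs 5: x=0 → posterior Beta(16/5, 8)
obs 6: x=1 → posterior Beta(21/5, 8)
obs 7: x=0 → posterior Beta(21/5, 9)
obs 8: x=0 → posterior Beta(21/5, 10)
obs 9: x=0 → posterior Beta(21/5, 11)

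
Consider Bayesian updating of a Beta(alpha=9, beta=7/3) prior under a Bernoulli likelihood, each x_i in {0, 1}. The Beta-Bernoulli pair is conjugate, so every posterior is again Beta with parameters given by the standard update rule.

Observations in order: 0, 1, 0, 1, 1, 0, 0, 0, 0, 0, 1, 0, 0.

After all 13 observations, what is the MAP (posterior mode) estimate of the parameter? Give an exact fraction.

obs 1: x=0 → posterior Beta(9, 10/3)
obs 2: x=1 → posterior Beta(10, 10/3)
obs 3: x=0 → posterior Beta(10, 13/3)
obs 4: x=1 → posterior Beta(11, 13/3)
obs 5: x=1 → posterior Beta(12, 13/3)
obs 6: x=0 → posterior Beta(12, 16/3)
obs 7: x=0 → posterior Beta(12, 19/3)
obs 8: x=0 → posterior Beta(12, 22/3)
obs 9: x=0 → posterior Beta(12, 25/3)
obs 10: x=0 → posterior Beta(12, 28/3)
obs 11: x=1 → posterior Beta(13, 28/3)
obs 12: x=0 → posterior Beta(13, 31/3)
obs 13: x=0 → posterior Beta(13, 34/3)

36/67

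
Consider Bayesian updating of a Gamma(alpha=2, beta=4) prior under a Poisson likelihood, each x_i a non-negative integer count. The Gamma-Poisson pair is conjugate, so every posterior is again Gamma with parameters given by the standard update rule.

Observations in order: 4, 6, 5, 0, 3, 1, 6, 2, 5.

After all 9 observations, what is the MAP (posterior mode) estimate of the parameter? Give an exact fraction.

33/13

obs 1: x=4 → posterior Gamma(6, 5)
obs 2: x=6 → posterior Gamma(12, 6)
obs 3: x=5 → posterior Gamma(17, 7)
obs 4: x=0 → posterior Gamma(17, 8)
obs 5: x=3 → posterior Gamma(20, 9)
obs 6: x=1 → posterior Gamma(21, 10)
obs 7: x=6 → posterior Gamma(27, 11)
obs 8: x=2 → posterior Gamma(29, 12)
obs 9: x=5 → posterior Gamma(34, 13)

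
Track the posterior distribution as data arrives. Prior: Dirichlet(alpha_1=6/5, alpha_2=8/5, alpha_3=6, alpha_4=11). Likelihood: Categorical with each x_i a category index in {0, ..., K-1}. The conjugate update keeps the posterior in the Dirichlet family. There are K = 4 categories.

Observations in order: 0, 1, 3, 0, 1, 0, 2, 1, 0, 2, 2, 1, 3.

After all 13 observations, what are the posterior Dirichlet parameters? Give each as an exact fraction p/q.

alpha_1=26/5, alpha_2=28/5, alpha_3=9, alpha_4=13

obs 1: x=0 → posterior Dirichlet(11/5, 8/5, 6, 11)
obs 2: x=1 → posterior Dirichlet(11/5, 13/5, 6, 11)
obs 3: x=3 → posterior Dirichlet(11/5, 13/5, 6, 12)
obs 4: x=0 → posterior Dirichlet(16/5, 13/5, 6, 12)
obs 5: x=1 → posterior Dirichlet(16/5, 18/5, 6, 12)
obs 6: x=0 → posterior Dirichlet(21/5, 18/5, 6, 12)
obs 7: x=2 → posterior Dirichlet(21/5, 18/5, 7, 12)
obs 8: x=1 → posterior Dirichlet(21/5, 23/5, 7, 12)
obs 9: x=0 → posterior Dirichlet(26/5, 23/5, 7, 12)
obs 10: x=2 → posterior Dirichlet(26/5, 23/5, 8, 12)
obs 11: x=2 → posterior Dirichlet(26/5, 23/5, 9, 12)
obs 12: x=1 → posterior Dirichlet(26/5, 28/5, 9, 12)
obs 13: x=3 → posterior Dirichlet(26/5, 28/5, 9, 13)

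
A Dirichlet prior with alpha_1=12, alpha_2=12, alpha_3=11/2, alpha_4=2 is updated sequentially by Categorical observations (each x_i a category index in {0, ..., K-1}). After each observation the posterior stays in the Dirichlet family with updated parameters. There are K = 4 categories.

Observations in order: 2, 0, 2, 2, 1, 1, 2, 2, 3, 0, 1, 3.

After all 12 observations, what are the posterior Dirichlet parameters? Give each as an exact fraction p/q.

obs 1: x=2 → posterior Dirichlet(12, 12, 13/2, 2)
obs 2: x=0 → posterior Dirichlet(13, 12, 13/2, 2)
obs 3: x=2 → posterior Dirichlet(13, 12, 15/2, 2)
obs 4: x=2 → posterior Dirichlet(13, 12, 17/2, 2)
obs 5: x=1 → posterior Dirichlet(13, 13, 17/2, 2)
obs 6: x=1 → posterior Dirichlet(13, 14, 17/2, 2)
obs 7: x=2 → posterior Dirichlet(13, 14, 19/2, 2)
obs 8: x=2 → posterior Dirichlet(13, 14, 21/2, 2)
obs 9: x=3 → posterior Dirichlet(13, 14, 21/2, 3)
obs 10: x=0 → posterior Dirichlet(14, 14, 21/2, 3)
obs 11: x=1 → posterior Dirichlet(14, 15, 21/2, 3)
obs 12: x=3 → posterior Dirichlet(14, 15, 21/2, 4)

alpha_1=14, alpha_2=15, alpha_3=21/2, alpha_4=4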